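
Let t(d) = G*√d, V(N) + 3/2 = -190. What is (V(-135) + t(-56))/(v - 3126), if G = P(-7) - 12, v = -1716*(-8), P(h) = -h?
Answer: -383/21204 - 5*I*√14/5301 ≈ -0.018063 - 0.0035292*I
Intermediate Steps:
V(N) = -383/2 (V(N) = -3/2 - 190 = -383/2)
v = 13728
G = -5 (G = -1*(-7) - 12 = 7 - 12 = -5)
t(d) = -5*√d
(V(-135) + t(-56))/(v - 3126) = (-383/2 - 10*I*√14)/(13728 - 3126) = (-383/2 - 10*I*√14)/10602 = (-383/2 - 10*I*√14)*(1/10602) = -383/21204 - 5*I*√14/5301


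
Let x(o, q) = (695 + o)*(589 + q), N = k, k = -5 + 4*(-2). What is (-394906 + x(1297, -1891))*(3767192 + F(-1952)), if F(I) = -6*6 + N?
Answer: -11258069184070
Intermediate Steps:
k = -13 (k = -5 - 8 = -13)
N = -13
x(o, q) = (589 + q)*(695 + o)
F(I) = -49 (F(I) = -6*6 - 13 = -36 - 13 = -49)
(-394906 + x(1297, -1891))*(3767192 + F(-1952)) = (-394906 + (409355 + 589*1297 + 695*(-1891) + 1297*(-1891)))*(3767192 - 49) = (-394906 + (409355 + 763933 - 1314245 - 2452627))*3767143 = (-394906 - 2593584)*3767143 = -2988490*3767143 = -11258069184070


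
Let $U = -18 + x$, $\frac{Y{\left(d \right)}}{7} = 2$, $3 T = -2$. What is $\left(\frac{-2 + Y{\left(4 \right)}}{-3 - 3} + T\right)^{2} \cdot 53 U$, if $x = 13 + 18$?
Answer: $\frac{44096}{9} \approx 4899.6$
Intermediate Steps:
$T = - \frac{2}{3}$ ($T = \frac{1}{3} \left(-2\right) = - \frac{2}{3} \approx -0.66667$)
$Y{\left(d \right)} = 14$ ($Y{\left(d \right)} = 7 \cdot 2 = 14$)
$x = 31$
$U = 13$ ($U = -18 + 31 = 13$)
$\left(\frac{-2 + Y{\left(4 \right)}}{-3 - 3} + T\right)^{2} \cdot 53 U = \left(\frac{-2 + 14}{-3 - 3} - \frac{2}{3}\right)^{2} \cdot 53 \cdot 13 = \left(\frac{12}{-6} - \frac{2}{3}\right)^{2} \cdot 53 \cdot 13 = \left(12 \left(- \frac{1}{6}\right) - \frac{2}{3}\right)^{2} \cdot 53 \cdot 13 = \left(-2 - \frac{2}{3}\right)^{2} \cdot 53 \cdot 13 = \left(- \frac{8}{3}\right)^{2} \cdot 53 \cdot 13 = \frac{64}{9} \cdot 53 \cdot 13 = \frac{3392}{9} \cdot 13 = \frac{44096}{9}$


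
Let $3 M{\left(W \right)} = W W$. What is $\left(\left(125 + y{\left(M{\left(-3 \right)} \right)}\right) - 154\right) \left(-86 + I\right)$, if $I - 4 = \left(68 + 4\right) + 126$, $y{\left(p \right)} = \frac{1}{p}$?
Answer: $- \frac{9976}{3} \approx -3325.3$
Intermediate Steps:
$M{\left(W \right)} = \frac{W^{2}}{3}$ ($M{\left(W \right)} = \frac{W W}{3} = \frac{W^{2}}{3}$)
$I = 202$ ($I = 4 + \left(\left(68 + 4\right) + 126\right) = 4 + \left(72 + 126\right) = 4 + 198 = 202$)
$\left(\left(125 + y{\left(M{\left(-3 \right)} \right)}\right) - 154\right) \left(-86 + I\right) = \left(\left(125 + \frac{1}{\frac{1}{3} \left(-3\right)^{2}}\right) - 154\right) \left(-86 + 202\right) = \left(\left(125 + \frac{1}{\frac{1}{3} \cdot 9}\right) - 154\right) 116 = \left(\left(125 + \frac{1}{3}\right) - 154\right) 116 = \left(\frac{376}{3} - 154\right) 116 = \left(- \frac{86}{3}\right) 116 = - \frac{9976}{3}$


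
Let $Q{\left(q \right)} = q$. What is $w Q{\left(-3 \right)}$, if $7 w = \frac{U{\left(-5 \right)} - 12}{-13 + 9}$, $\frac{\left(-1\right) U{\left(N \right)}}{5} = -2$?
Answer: $- \frac{3}{14} \approx -0.21429$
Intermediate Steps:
$U{\left(N \right)} = 10$ ($U{\left(N \right)} = \left(-5\right) \left(-2\right) = 10$)
$w = \frac{1}{14}$ ($w = \frac{\left(10 - 12\right) \frac{1}{-13 + 9}}{7} = \frac{\left(-2\right) \frac{1}{-4}}{7} = \frac{\left(-2\right) \left(- \frac{1}{4}\right)}{7} = \frac{1}{7} \cdot \frac{1}{2} = \frac{1}{14} \approx 0.071429$)
$w Q{\left(-3 \right)} = \frac{1}{14} \left(-3\right) = - \frac{3}{14}$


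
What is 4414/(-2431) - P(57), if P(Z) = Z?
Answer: -142981/2431 ≈ -58.816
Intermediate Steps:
4414/(-2431) - P(57) = 4414/(-2431) - 1*57 = 4414*(-1/2431) - 57 = -4414/2431 - 57 = -142981/2431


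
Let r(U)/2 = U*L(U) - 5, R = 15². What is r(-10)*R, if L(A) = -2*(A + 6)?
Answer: -38250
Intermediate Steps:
L(A) = -12 - 2*A (L(A) = -2*(6 + A) = -12 - 2*A)
R = 225
r(U) = -10 + 2*U*(-12 - 2*U) (r(U) = 2*(U*(-12 - 2*U) - 5) = 2*(-5 + U*(-12 - 2*U)) = -10 + 2*U*(-12 - 2*U))
r(-10)*R = (-10 - 4*(-10)*(6 - 10))*225 = (-10 - 4*(-10)*(-4))*225 = (-10 - 160)*225 = -170*225 = -38250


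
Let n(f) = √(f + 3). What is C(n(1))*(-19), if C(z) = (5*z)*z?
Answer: -380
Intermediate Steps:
n(f) = √(3 + f)
C(z) = 5*z²
C(n(1))*(-19) = (5*(√(3 + 1))²)*(-19) = (5*(√4)²)*(-19) = (5*2²)*(-19) = (5*4)*(-19) = 20*(-19) = -380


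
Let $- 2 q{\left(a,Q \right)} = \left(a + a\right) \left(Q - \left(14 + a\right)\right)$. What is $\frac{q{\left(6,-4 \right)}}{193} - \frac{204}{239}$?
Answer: $- \frac{4956}{46127} \approx -0.10744$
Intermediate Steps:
$q{\left(a,Q \right)} = - a \left(-14 + Q - a\right)$ ($q{\left(a,Q \right)} = - \frac{\left(a + a\right) \left(Q - \left(14 + a\right)\right)}{2} = - \frac{2 a \left(-14 + Q - a\right)}{2} = - a \left(-14 + Q - a\right)$)
$\frac{q{\left(6,-4 \right)}}{193} - \frac{204}{239} = \frac{6 \left(14 + 6 - -4\right)}{193} - \frac{204}{239} = 6 \left(14 + 6 + 4\right) \frac{1}{193} - \frac{204}{239} = 6 \cdot 24 \cdot \frac{1}{193} - \frac{204}{239} = 144 \cdot \frac{1}{193} - \frac{204}{239} = \frac{144}{193} - \frac{204}{239} = - \frac{4956}{46127}$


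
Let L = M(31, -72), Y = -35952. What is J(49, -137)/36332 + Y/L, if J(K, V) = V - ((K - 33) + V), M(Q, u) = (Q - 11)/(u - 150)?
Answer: 18123636868/45415 ≈ 3.9907e+5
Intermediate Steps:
M(Q, u) = (-11 + Q)/(-150 + u)
J(K, V) = 33 - K (J(K, V) = V - ((-33 + K) + V) = V - (-33 + K + V) = V + (33 - K - V) = 33 - K)
L = -10/111 (L = (-11 + 31)/(-150 - 72) = 20/(-222) = -1/222*20 = -10/111 ≈ -0.090090)
J(49, -137)/36332 + Y/L = (33 - 1*49)/36332 - 35952/(-10/111) = (33 - 49)*(1/36332) - 35952*(-111/10) = -16*1/36332 + 1995336/5 = -4/9083 + 1995336/5 = 18123636868/45415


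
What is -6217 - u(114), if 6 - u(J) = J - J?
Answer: -6223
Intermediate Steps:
u(J) = 6 (u(J) = 6 - (J - J) = 6 - 1*0 = 6 + 0 = 6)
-6217 - u(114) = -6217 - 1*6 = -6217 - 6 = -6223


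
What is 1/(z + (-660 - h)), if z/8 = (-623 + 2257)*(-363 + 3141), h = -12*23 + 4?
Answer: 1/36313628 ≈ 2.7538e-8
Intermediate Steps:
h = -272 (h = -276 + 4 = -272)
z = 36314016 (z = 8*((-623 + 2257)*(-363 + 3141)) = 8*(1634*2778) = 8*4539252 = 36314016)
1/(z + (-660 - h)) = 1/(36314016 + (-660 - 1*(-272))) = 1/(36314016 + (-660 + 272)) = 1/(36314016 - 388) = 1/36313628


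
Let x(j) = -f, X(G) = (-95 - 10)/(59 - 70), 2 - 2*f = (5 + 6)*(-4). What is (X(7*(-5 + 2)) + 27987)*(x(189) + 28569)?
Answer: 8791083252/11 ≈ 7.9919e+8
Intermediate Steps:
f = 23 (f = 1 - (5 + 6)*(-4)/2 = 1 - 11*(-4)/2 = 1 - ½*(-44) = 1 + 22 = 23)
X(G) = 105/11 (X(G) = -105/(-11) = -105*(-1/11) = 105/11)
x(j) = -23 (x(j) = -1*23 = -23)
(X(7*(-5 + 2)) + 27987)*(x(189) + 28569) = (105/11 + 27987)*(-23 + 28569) = (307962/11)*28546 = 8791083252/11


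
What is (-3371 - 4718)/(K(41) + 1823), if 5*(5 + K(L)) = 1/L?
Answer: -1658245/372691 ≈ -4.4494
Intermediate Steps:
K(L) = -5 + 1/(5*L)
(-3371 - 4718)/(K(41) + 1823) = (-3371 - 4718)/((-5 + (1/5)/41) + 1823) = -8089/((-5 + (1/5)*(1/41)) + 1823) = -8089/((-5 + 1/205) + 1823) = -8089/(-1024/205 + 1823) = -8089/372691/205 = -8089*205/372691 = -1658245/372691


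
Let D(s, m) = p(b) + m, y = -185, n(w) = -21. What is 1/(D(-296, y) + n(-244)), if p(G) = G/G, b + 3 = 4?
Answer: -1/205 ≈ -0.0048781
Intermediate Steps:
b = 1 (b = -3 + 4 = 1)
p(G) = 1
D(s, m) = 1 + m
1/(D(-296, y) + n(-244)) = 1/((1 - 185) - 21) = 1/(-184 - 21) = 1/(-205) = -1/205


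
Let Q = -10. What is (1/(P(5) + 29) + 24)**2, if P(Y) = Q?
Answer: 208849/361 ≈ 578.53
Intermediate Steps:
P(Y) = -10
(1/(P(5) + 29) + 24)**2 = (1/(-10 + 29) + 24)**2 = (1/19 + 24)**2 = (457/19)**2 = 208849/361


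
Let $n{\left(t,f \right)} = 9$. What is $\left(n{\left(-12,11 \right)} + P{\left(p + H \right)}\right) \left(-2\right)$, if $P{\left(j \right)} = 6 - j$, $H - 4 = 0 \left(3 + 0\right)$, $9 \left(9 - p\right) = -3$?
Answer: $- \frac{10}{3} \approx -3.3333$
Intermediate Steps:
$p = \frac{28}{3}$ ($p = 9 - - \frac{1}{3} = 9 + \frac{1}{3} = \frac{28}{3} \approx 9.3333$)
$H = 4$ ($H = 4 + 0 \left(3 + 0\right) = 4 + 0 \cdot 3 = 4 + 0 = 4$)
$\left(n{\left(-12,11 \right)} + P{\left(p + H \right)}\right) \left(-2\right) = \left(9 + \left(6 - \left(\frac{28}{3} + 4\right)\right)\right) \left(-2\right) = \left(9 + \left(6 - \frac{40}{3}\right)\right) \left(-2\right) = \left(9 - \frac{22}{3}\right) \left(-2\right) = \frac{5}{3} \left(-2\right) = - \frac{10}{3}$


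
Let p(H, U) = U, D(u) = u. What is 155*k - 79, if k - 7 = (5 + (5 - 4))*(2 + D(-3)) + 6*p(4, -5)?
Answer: -4574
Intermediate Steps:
k = -29 (k = 7 + ((5 + (5 - 4))*(2 - 3) + 6*(-5)) = 7 + ((5 + 1)*(-1) - 30) = 7 + (6*(-1) - 30) = 7 + (-6 - 30) = 7 - 36 = -29)
155*k - 79 = 155*(-29) - 79 = -4495 - 79 = -4574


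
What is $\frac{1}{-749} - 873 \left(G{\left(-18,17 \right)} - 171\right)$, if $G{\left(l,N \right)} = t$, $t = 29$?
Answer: $\frac{92850533}{749} \approx 1.2397 \cdot 10^{5}$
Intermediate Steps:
$G{\left(l,N \right)} = 29$
$\frac{1}{-749} - 873 \left(G{\left(-18,17 \right)} - 171\right) = \frac{1}{-749} - 873 \left(29 - 171\right) = - \frac{1}{749} - -123966 = - \frac{1}{749} + 123966 = \frac{92850533}{749}$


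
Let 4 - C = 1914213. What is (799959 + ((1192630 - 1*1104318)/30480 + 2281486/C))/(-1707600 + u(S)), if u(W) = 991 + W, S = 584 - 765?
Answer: -5834222451903601/12447852088409100 ≈ -0.46869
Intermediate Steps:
S = -181
C = -1914209 (C = 4 - 1*1914213 = 4 - 1914213 = -1914209)
(799959 + ((1192630 - 1*1104318)/30480 + 2281486/C))/(-1707600 + u(S)) = (799959 + ((1192630 - 1*1104318)/30480 + 2281486/(-1914209)))/(-1707600 + (991 - 181)) = (799959 + ((1192630 - 1104318)*(1/30480) + 2281486*(-1/1914209)))/(-1707600 + 810) = (799959 + (88312*(1/30480) - 2281486/1914209))/(-1706790) = (799959 + (11039/3810 - 2281486/1914209))*(-1/1706790) = (799959 + 12438491491/7293136290)*(-1/1706790) = (5834222451903601/7293136290)*(-1/1706790) = -5834222451903601/12447852088409100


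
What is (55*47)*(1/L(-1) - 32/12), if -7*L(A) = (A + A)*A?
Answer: -95645/6 ≈ -15941.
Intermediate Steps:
L(A) = -2*A**2/7 (L(A) = -(A + A)*A/7 = -2*A*A/7 = -2*A**2/7)
(55*47)*(1/L(-1) - 32/12) = (55*47)*(1/(-2/7*(-1)**2) - 32/12) = 2585*(1/(-2/7*1) - 32*1/12) = 2585*(1/(-2/7) - 8/3) = 2585*(1*(-7/2) - 8/3) = 2585*(-7/2 - 8/3) = 2585*(-37/6) = -95645/6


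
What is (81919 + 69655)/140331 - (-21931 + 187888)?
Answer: -23288760193/140331 ≈ -1.6596e+5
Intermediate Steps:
(81919 + 69655)/140331 - (-21931 + 187888) = 151574*(1/140331) - 1*165957 = 151574/140331 - 165957 = -23288760193/140331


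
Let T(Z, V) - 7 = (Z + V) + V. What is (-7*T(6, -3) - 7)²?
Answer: 3136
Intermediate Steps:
T(Z, V) = 7 + Z + 2*V (T(Z, V) = 7 + ((Z + V) + V) = 7 + ((V + Z) + V) = 7 + (Z + 2*V) = 7 + Z + 2*V)
(-7*T(6, -3) - 7)² = (-7*(7 + 6 + 2*(-3)) - 7)² = (-7*(7 + 6 - 6) - 7)² = (-7*7 - 7)² = (-49 - 7)² = (-56)² = 3136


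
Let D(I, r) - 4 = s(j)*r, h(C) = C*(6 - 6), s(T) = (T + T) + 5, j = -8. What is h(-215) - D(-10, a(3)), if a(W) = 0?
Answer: -4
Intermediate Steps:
s(T) = 5 + 2*T (s(T) = 2*T + 5 = 5 + 2*T)
h(C) = 0 (h(C) = C*0 = 0)
D(I, r) = 4 - 11*r (D(I, r) = 4 + (5 + 2*(-8))*r = 4 + (5 - 16)*r = 4 - 11*r)
h(-215) - D(-10, a(3)) = 0 - (4 - 11*0) = 0 - (4 + 0) = 0 - 1*4 = 0 - 4 = -4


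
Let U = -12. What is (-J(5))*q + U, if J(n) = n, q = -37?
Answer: 173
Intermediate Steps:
(-J(5))*q + U = -1*5*(-37) - 12 = -5*(-37) - 12 = 185 - 12 = 173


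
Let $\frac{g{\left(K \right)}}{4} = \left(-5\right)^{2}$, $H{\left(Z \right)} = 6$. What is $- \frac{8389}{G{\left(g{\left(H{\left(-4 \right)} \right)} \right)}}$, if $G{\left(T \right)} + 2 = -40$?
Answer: $\frac{8389}{42} \approx 199.74$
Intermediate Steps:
$g{\left(K \right)} = 100$ ($g{\left(K \right)} = 4 \left(-5\right)^{2} = 4 \cdot 25 = 100$)
$G{\left(T \right)} = -42$ ($G{\left(T \right)} = -2 - 40 = -42$)
$- \frac{8389}{G{\left(g{\left(H{\left(-4 \right)} \right)} \right)}} = - \frac{8389}{-42} = \left(-8389\right) \left(- \frac{1}{42}\right) = \frac{8389}{42}$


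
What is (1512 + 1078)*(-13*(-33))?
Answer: 1111110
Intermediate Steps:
(1512 + 1078)*(-13*(-33)) = 2590*429 = 1111110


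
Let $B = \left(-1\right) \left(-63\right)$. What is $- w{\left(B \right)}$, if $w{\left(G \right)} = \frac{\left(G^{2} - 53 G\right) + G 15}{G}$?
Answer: $-25$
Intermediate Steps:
$B = 63$
$w{\left(G \right)} = \frac{G^{2} - 38 G}{G}$ ($w{\left(G \right)} = \frac{\left(G^{2} - 53 G\right) + 15 G}{G} = \frac{G^{2} - 38 G}{G}$)
$- w{\left(B \right)} = - (-38 + 63) = \left(-1\right) 25 = -25$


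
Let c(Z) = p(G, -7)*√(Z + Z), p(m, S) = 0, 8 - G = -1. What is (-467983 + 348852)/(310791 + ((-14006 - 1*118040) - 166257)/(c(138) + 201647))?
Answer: -24022408757/62669774474 ≈ -0.38332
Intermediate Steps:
G = 9 (G = 8 - 1*(-1) = 8 + 1 = 9)
c(Z) = 0 (c(Z) = 0*√(Z + Z) = 0*√(2*Z) = 0*(√2*√Z) = 0)
(-467983 + 348852)/(310791 + ((-14006 - 1*118040) - 166257)/(c(138) + 201647)) = (-467983 + 348852)/(310791 + ((-14006 - 1*118040) - 166257)/(0 + 201647)) = -119131/(310791 + ((-14006 - 118040) - 166257)/201647) = -119131/(310791 + (-132046 - 166257)*(1/201647)) = -119131/(310791 - 298303*1/201647) = -119131/(310791 - 298303/201647) = -119131/62669774474/201647 = -119131*201647/62669774474 = -24022408757/62669774474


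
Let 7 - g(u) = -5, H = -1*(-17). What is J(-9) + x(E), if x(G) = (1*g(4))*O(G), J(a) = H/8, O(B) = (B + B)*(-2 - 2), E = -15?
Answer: 11537/8 ≈ 1442.1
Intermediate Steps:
H = 17
g(u) = 12 (g(u) = 7 - 1*(-5) = 7 + 5 = 12)
O(B) = -8*B (O(B) = (2*B)*(-4) = -8*B)
J(a) = 17/8
x(G) = -96*G (x(G) = (1*12)*(-8*G) = 12*(-8*G) = -96*G)
J(-9) + x(E) = 17/8 - 96*(-15) = 17/8 + 1440 = 11537/8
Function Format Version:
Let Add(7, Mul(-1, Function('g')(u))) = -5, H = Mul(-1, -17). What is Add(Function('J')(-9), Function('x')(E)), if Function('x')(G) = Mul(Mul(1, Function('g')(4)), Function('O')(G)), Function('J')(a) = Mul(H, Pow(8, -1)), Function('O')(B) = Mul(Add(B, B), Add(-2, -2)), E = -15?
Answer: Rational(11537, 8) ≈ 1442.1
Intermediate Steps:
H = 17
Function('g')(u) = 12 (Function('g')(u) = Add(7, Mul(-1, -5)) = Add(7, 5) = 12)
Function('O')(B) = Mul(-8, B) (Function('O')(B) = Mul(Mul(2, B), -4) = Mul(-8, B))
Function('J')(a) = Rational(17, 8) (Function('J')(a) = Mul(17, Pow(8, -1)) = Mul(17, Rational(1, 8)) = Rational(17, 8))
Function('x')(G) = Mul(-96, G) (Function('x')(G) = Mul(Mul(1, 12), Mul(-8, G)) = Mul(12, Mul(-8, G)) = Mul(-96, G))
Add(Function('J')(-9), Function('x')(E)) = Add(Rational(17, 8), Mul(-96, -15)) = Add(Rational(17, 8), 1440) = Rational(11537, 8)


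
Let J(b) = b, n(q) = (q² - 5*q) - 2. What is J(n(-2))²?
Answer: 144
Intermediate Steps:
n(q) = -2 + q² - 5*q
J(n(-2))² = (-2 + (-2)² - 5*(-2))² = (-2 + 4 + 10)² = 12² = 144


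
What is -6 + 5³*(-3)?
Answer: -381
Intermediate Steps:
-6 + 5³*(-3) = -6 + 125*(-3) = -6 - 375 = -381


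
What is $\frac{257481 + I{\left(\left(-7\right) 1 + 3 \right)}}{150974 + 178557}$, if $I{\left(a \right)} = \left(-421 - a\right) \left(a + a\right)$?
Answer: $\frac{260817}{329531} \approx 0.79148$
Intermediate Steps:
$I{\left(a \right)} = 2 a \left(-421 - a\right)$ ($I{\left(a \right)} = \left(-421 - a\right) 2 a = 2 a \left(-421 - a\right)$)
$\frac{257481 + I{\left(\left(-7\right) 1 + 3 \right)}}{150974 + 178557} = \frac{257481 - 2 \left(\left(-7\right) 1 + 3\right) \left(421 + \left(\left(-7\right) 1 + 3\right)\right)}{150974 + 178557} = \frac{257481 - 2 \left(-7 + 3\right) \left(421 + \left(-7 + 3\right)\right)}{329531} = \left(257481 - - 8 \left(421 - 4\right)\right) \frac{1}{329531} = \left(257481 - \left(-8\right) 417\right) \frac{1}{329531} = \left(257481 + 3336\right) \frac{1}{329531} = 260817 \cdot \frac{1}{329531} = \frac{260817}{329531}$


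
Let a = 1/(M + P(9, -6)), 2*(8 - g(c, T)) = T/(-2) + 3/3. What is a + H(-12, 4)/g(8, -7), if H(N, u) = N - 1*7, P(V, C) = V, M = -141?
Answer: -10055/3036 ≈ -3.3119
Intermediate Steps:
g(c, T) = 15/2 + T/4 (g(c, T) = 8 - (T/(-2) + 3/3)/2 = 8 - (T*(-½) + 3*(⅓))/2 = 8 - (-T/2 + 1)/2 = 8 - (1 - T/2)/2 = 8 + (-½ + T/4) = 15/2 + T/4)
a = -1/132 (a = 1/(-141 + 9) = 1/(-132) = -1/132 ≈ -0.0075758)
H(N, u) = -7 + N (H(N, u) = N - 7 = -7 + N)
a + H(-12, 4)/g(8, -7) = -1/132 + (-7 - 12)/(15/2 + (¼)*(-7)) = -1/132 - 19/(15/2 - 7/4) = -1/132 - 19/23/4 = -1/132 - 19*4/23 = -1/132 - 76/23 = -10055/3036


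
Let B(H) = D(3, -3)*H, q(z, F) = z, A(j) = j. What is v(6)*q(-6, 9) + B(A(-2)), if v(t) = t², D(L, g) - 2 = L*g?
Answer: -202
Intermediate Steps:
D(L, g) = 2 + L*g
B(H) = -7*H (B(H) = (2 + 3*(-3))*H = (2 - 9)*H = -7*H)
v(6)*q(-6, 9) + B(A(-2)) = 6²*(-6) - 7*(-2) = 36*(-6) + 14 = -216 + 14 = -202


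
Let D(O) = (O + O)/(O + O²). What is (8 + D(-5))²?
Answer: 225/4 ≈ 56.250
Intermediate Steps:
D(O) = 2*O/(O + O²) (D(O) = (2*O)/(O + O²) = 2*O/(O + O²))
(8 + D(-5))² = (8 + 2/(1 - 5))² = (8 + 2/(-4))² = (8 + 2*(-¼))² = (8 - ½)² = (15/2)² = 225/4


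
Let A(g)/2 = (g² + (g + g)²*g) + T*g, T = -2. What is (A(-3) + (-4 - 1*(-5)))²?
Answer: 34225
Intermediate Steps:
A(g) = -4*g + 2*g² + 8*g³ (A(g) = 2*((g² + (g + g)²*g) - 2*g) = 2*((g² + (2*g)²*g) - 2*g) = 2*((g² + (4*g²)*g) - 2*g) = 2*((g² + 4*g³) - 2*g) = 2*(g² - 2*g + 4*g³) = -4*g + 2*g² + 8*g³)
(A(-3) + (-4 - 1*(-5)))² = (2*(-3)*(-2 - 3 + 4*(-3)²) + (-4 - 1*(-5)))² = (2*(-3)*(-2 - 3 + 4*9) + (-4 + 5))² = (2*(-3)*(-2 - 3 + 36) + 1)² = (2*(-3)*31 + 1)² = (-186 + 1)² = (-185)² = 34225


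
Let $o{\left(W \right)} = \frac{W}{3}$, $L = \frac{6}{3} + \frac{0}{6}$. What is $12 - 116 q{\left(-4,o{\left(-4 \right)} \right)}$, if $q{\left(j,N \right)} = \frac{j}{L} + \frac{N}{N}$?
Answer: $128$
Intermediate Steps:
$L = 2$ ($L = 6 \cdot \frac{1}{3} + 0 \cdot \frac{1}{6} = 2 + 0 = 2$)
$o{\left(W \right)} = \frac{W}{3}$ ($o{\left(W \right)} = W \frac{1}{3} = \frac{W}{3}$)
$q{\left(j,N \right)} = 1 + \frac{j}{2}$ ($q{\left(j,N \right)} = \frac{j}{2} + \frac{N}{N} = j \frac{1}{2} + 1 = \frac{j}{2} + 1 = 1 + \frac{j}{2}$)
$12 - 116 q{\left(-4,o{\left(-4 \right)} \right)} = 12 - 116 \left(1 + \frac{1}{2} \left(-4\right)\right) = 12 - 116 \left(1 - 2\right) = 12 - -116 = 12 + 116 = 128$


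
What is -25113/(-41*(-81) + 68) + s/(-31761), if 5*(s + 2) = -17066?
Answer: -1310066467/179396715 ≈ -7.3026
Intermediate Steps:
s = -17076/5 (s = -2 + (⅕)*(-17066) = -2 - 17066/5 = -17076/5 ≈ -3415.2)
-25113/(-41*(-81) + 68) + s/(-31761) = -25113/(-41*(-81) + 68) - 17076/5/(-31761) = -25113/(3321 + 68) - 17076/5*(-1/31761) = -25113/3389 + 5692/52935 = -1310066467/179396715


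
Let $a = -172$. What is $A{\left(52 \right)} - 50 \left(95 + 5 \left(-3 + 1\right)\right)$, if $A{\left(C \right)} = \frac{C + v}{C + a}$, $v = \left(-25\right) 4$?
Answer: $- \frac{21248}{5} \approx -4249.6$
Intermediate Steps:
$v = -100$
$A{\left(C \right)} = \frac{-100 + C}{-172 + C}$ ($A{\left(C \right)} = \frac{C - 100}{C - 172} = \frac{-100 + C}{-172 + C}$)
$A{\left(52 \right)} - 50 \left(95 + 5 \left(-3 + 1\right)\right) = \frac{-100 + 52}{-172 + 52} - 50 \left(95 + 5 \left(-3 + 1\right)\right) = \frac{1}{-120} \left(-48\right) - 50 \left(95 + 5 \left(-2\right)\right) = \left(- \frac{1}{120}\right) \left(-48\right) - 50 \left(95 - 10\right) = \frac{2}{5} - 50 \cdot 85 = \frac{2}{5} - 4250 = - \frac{21248}{5}$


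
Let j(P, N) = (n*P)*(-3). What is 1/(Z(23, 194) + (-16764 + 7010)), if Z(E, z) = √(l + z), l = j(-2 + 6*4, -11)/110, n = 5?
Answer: -9754/95140325 - √191/95140325 ≈ -0.00010267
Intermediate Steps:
j(P, N) = -15*P (j(P, N) = (5*P)*(-3) = -15*P)
l = -3 (l = -15*(-2 + 6*4)/110 = -15*(-2 + 24)*(1/110) = -15*22*(1/110) = -330*1/110 = -3)
Z(E, z) = √(-3 + z)
1/(Z(23, 194) + (-16764 + 7010)) = 1/(√(-3 + 194) + (-16764 + 7010)) = 1/(√191 - 9754) = 1/(-9754 + √191)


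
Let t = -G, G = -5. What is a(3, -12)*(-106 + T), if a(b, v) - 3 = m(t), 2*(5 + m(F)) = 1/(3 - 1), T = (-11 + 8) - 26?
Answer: 945/4 ≈ 236.25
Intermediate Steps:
t = 5 (t = -1*(-5) = 5)
T = -29 (T = -3 - 26 = -29)
m(F) = -19/4 (m(F) = -5 + 1/(2*(3 - 1)) = -5 + (½)/2 = -5 + (½)*(½) = -5 + ¼ = -19/4)
a(b, v) = -7/4 (a(b, v) = 3 - 19/4 = -7/4)
a(3, -12)*(-106 + T) = -7*(-106 - 29)/4 = -7/4*(-135) = 945/4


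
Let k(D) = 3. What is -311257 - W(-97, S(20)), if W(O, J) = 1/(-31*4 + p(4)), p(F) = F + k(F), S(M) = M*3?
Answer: -36417068/117 ≈ -3.1126e+5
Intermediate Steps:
S(M) = 3*M
p(F) = 3 + F (p(F) = F + 3 = 3 + F)
W(O, J) = -1/117 (W(O, J) = 1/(-31*4 + (3 + 4)) = 1/(-124 + 7) = 1/(-117) = -1/117)
-311257 - W(-97, S(20)) = -311257 - 1*(-1/117) = -311257 + 1/117 = -36417068/117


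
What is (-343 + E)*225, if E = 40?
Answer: -68175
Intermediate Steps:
(-343 + E)*225 = (-343 + 40)*225 = -303*225 = -68175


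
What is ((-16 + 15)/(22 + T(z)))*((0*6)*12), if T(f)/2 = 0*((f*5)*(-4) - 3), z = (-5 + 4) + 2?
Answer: 0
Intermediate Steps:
z = 1 (z = -1 + 2 = 1)
T(f) = 0 (T(f) = 2*(0*((f*5)*(-4) - 3)) = 2*(0*((5*f)*(-4) - 3)) = 2*(0*(-20*f - 3)) = 2*(0*(-3 - 20*f)) = 2*0 = 0)
((-16 + 15)/(22 + T(z)))*((0*6)*12) = ((-16 + 15)/(22 + 0))*((0*6)*12) = (-1/22)*(0*12) = -1*1/22*0 = -1/22*0 = 0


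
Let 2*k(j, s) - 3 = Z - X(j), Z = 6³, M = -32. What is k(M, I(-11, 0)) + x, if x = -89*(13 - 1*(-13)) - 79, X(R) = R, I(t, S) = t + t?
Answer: -4535/2 ≈ -2267.5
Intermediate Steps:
I(t, S) = 2*t
Z = 216
k(j, s) = 219/2 - j/2 (k(j, s) = 3/2 + (216 - j)/2 = 3/2 + (108 - j/2) = 219/2 - j/2)
x = -2393 (x = -89*(13 + 13) - 79 = -89*26 - 79 = -2314 - 79 = -2393)
k(M, I(-11, 0)) + x = (219/2 - ½*(-32)) - 2393 = (219/2 + 16) - 2393 = 251/2 - 2393 = -4535/2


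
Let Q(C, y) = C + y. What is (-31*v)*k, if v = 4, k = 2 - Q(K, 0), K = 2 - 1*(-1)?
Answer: 124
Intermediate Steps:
K = 3 (K = 2 + 1 = 3)
k = -1 (k = 2 - (3 + 0) = 2 - 1*3 = 2 - 3 = -1)
(-31*v)*k = -31*4*(-1) = -124*(-1) = 124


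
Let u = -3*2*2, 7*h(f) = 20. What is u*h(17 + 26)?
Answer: -240/7 ≈ -34.286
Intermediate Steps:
h(f) = 20/7 (h(f) = (⅐)*20 = 20/7)
u = -12 (u = -6*2 = -12)
u*h(17 + 26) = -12*20/7 = -240/7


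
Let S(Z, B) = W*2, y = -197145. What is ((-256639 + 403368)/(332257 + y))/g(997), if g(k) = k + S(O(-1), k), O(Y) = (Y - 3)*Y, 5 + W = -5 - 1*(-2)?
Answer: 146729/132544872 ≈ 0.0011070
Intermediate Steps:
W = -8 (W = -5 + (-5 - 1*(-2)) = -5 + (-5 + 2) = -5 - 3 = -8)
O(Y) = Y*(-3 + Y) (O(Y) = (-3 + Y)*Y = Y*(-3 + Y))
S(Z, B) = -16 (S(Z, B) = -8*2 = -16)
g(k) = -16 + k (g(k) = k - 16 = -16 + k)
((-256639 + 403368)/(332257 + y))/g(997) = ((-256639 + 403368)/(332257 - 197145))/(-16 + 997) = (146729/135112)/981 = (146729*(1/135112))*(1/981) = (146729/135112)*(1/981) = 146729/132544872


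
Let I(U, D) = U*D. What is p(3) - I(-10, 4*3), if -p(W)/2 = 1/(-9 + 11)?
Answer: 119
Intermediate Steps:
I(U, D) = D*U
p(W) = -1 (p(W) = -2/(-9 + 11) = -2/2 = -2*1/2 = -1)
p(3) - I(-10, 4*3) = -1 - 4*3*(-10) = -1 - 12*(-10) = -1 - 1*(-120) = -1 + 120 = 119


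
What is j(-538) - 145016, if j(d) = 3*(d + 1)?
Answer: -146627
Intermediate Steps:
j(d) = 3 + 3*d (j(d) = 3*(1 + d) = 3 + 3*d)
j(-538) - 145016 = (3 + 3*(-538)) - 145016 = (3 - 1614) - 145016 = -1611 - 145016 = -146627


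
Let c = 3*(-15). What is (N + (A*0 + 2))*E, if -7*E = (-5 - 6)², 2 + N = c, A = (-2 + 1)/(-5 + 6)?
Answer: 5445/7 ≈ 777.86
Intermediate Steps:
A = -1 (A = -1/1 = -1*1 = -1)
c = -45
N = -47 (N = -2 - 45 = -47)
E = -121/7 (E = -(-5 - 6)²/7 = -⅐*(-11)² = -⅐*121 = -121/7 ≈ -17.286)
(N + (A*0 + 2))*E = (-47 + (-1*0 + 2))*(-121/7) = (-47 + (0 + 2))*(-121/7) = (-47 + 2)*(-121/7) = -45*(-121/7) = 5445/7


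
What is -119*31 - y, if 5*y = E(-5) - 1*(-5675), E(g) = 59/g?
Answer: -120541/25 ≈ -4821.6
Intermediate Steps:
y = 28316/25 (y = (59/(-5) - 1*(-5675))/5 = (59*(-⅕) + 5675)/5 = (-59/5 + 5675)/5 = (⅕)*(28316/5) = 28316/25 ≈ 1132.6)
-119*31 - y = -119*31 - 1*28316/25 = -3689 - 28316/25 = -120541/25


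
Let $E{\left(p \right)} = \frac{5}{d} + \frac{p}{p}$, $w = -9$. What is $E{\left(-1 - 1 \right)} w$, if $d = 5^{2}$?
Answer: $- \frac{54}{5} \approx -10.8$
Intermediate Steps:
$d = 25$
$E{\left(p \right)} = \frac{6}{5}$ ($E{\left(p \right)} = \frac{5}{25} + \frac{p}{p} = 5 \cdot \frac{1}{25} + 1 = \frac{1}{5} + 1 = \frac{6}{5}$)
$E{\left(-1 - 1 \right)} w = \frac{6}{5} \left(-9\right) = - \frac{54}{5}$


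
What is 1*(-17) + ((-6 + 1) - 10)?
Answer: -32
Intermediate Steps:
1*(-17) + ((-6 + 1) - 10) = -17 + (-5 - 10) = -17 - 15 = -32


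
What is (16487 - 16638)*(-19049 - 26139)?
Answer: 6823388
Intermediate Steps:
(16487 - 16638)*(-19049 - 26139) = -151*(-45188) = 6823388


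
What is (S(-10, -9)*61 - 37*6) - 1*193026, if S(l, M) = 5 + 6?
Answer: -192577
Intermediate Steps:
S(l, M) = 11
(S(-10, -9)*61 - 37*6) - 1*193026 = (11*61 - 37*6) - 1*193026 = (671 - 222) - 193026 = 449 - 193026 = -192577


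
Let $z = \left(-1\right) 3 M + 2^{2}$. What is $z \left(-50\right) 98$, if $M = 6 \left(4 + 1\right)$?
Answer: $421400$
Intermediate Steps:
$M = 30$ ($M = 6 \cdot 5 = 30$)
$z = -86$ ($z = \left(-1\right) 3 \cdot 30 + 2^{2} = \left(-3\right) 30 + 4 = -90 + 4 = -86$)
$z \left(-50\right) 98 = \left(-86\right) \left(-50\right) 98 = 4300 \cdot 98 = 421400$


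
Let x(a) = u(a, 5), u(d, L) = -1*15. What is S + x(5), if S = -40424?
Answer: -40439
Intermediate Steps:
u(d, L) = -15
x(a) = -15
S + x(5) = -40424 - 15 = -40439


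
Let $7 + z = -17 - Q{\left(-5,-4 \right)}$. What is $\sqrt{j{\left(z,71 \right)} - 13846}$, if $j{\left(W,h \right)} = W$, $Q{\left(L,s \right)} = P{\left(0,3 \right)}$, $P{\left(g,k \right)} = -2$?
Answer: $2 i \sqrt{3467} \approx 117.76 i$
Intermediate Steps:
$Q{\left(L,s \right)} = -2$
$z = -22$ ($z = -7 - 15 = -22$)
$\sqrt{j{\left(z,71 \right)} - 13846} = \sqrt{-22 - 13846} = \sqrt{-13868} = 2 i \sqrt{3467}$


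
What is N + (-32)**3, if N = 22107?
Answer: -10661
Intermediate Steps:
N + (-32)**3 = 22107 + (-32)**3 = 22107 - 32768 = -10661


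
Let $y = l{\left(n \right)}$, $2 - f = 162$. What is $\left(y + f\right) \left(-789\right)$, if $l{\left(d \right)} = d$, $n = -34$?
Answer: $153066$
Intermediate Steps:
$f = -160$ ($f = 2 - 162 = -160$)
$y = -34$
$\left(y + f\right) \left(-789\right) = \left(-34 - 160\right) \left(-789\right) = \left(-194\right) \left(-789\right) = 153066$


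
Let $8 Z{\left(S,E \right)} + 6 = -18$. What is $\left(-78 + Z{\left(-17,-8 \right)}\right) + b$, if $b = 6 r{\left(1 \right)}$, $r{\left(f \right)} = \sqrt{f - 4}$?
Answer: $-81 + 6 i \sqrt{3} \approx -81.0 + 10.392 i$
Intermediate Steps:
$Z{\left(S,E \right)} = -3$ ($Z{\left(S,E \right)} = - \frac{3}{4} + \frac{1}{8} \left(-18\right) = - \frac{3}{4} - \frac{9}{4} = -3$)
$r{\left(f \right)} = \sqrt{-4 + f}$
$b = 6 i \sqrt{3}$ ($b = 6 \sqrt{-4 + 1} = 6 \sqrt{-3} = 6 i \sqrt{3} \approx 10.392 i$)
$\left(-78 + Z{\left(-17,-8 \right)}\right) + b = \left(-78 - 3\right) + 6 i \sqrt{3} = -81 + 6 i \sqrt{3}$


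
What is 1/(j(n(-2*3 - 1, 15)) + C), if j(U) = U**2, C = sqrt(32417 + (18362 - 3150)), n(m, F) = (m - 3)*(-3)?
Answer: 900/762371 - sqrt(47629)/762371 ≈ 0.00089426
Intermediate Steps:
n(m, F) = 9 - 3*m (n(m, F) = (-3 + m)*(-3) = 9 - 3*m)
C = sqrt(47629) (C = sqrt(32417 + 15212) = sqrt(47629) ≈ 218.24)
1/(j(n(-2*3 - 1, 15)) + C) = 1/((9 - 3*(-2*3 - 1))**2 + sqrt(47629)) = 1/((9 - 3*(-6 - 1))**2 + sqrt(47629)) = 1/((9 - 3*(-7))**2 + sqrt(47629)) = 1/((9 + 21)**2 + sqrt(47629)) = 1/(30**2 + sqrt(47629)) = 1/(900 + sqrt(47629))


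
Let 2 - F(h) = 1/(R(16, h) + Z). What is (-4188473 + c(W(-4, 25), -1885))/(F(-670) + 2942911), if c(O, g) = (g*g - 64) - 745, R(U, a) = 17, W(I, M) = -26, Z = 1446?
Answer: -930551391/4305481718 ≈ -0.21613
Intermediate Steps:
F(h) = 2925/1463 (F(h) = 2 - 1/(17 + 1446) = 2 - 1/1463 = 2925/1463)
c(O, g) = -809 + g² (c(O, g) = (g² - 64) - 745 = (-64 + g²) - 745 = -809 + g²)
(-4188473 + c(W(-4, 25), -1885))/(F(-670) + 2942911) = (-4188473 + (-809 + (-1885)²))/(2925/1463 + 2942911) = (-4188473 + (-809 + 3553225))/(4305481718/1463) = (-4188473 + 3552416)*(1463/4305481718) = -636057*1463/4305481718 = -930551391/4305481718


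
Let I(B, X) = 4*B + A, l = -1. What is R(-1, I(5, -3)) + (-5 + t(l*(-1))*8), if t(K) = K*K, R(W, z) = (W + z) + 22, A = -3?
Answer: 41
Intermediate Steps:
I(B, X) = -3 + 4*B (I(B, X) = 4*B - 3 = -3 + 4*B)
R(W, z) = 22 + W + z
t(K) = K²
R(-1, I(5, -3)) + (-5 + t(l*(-1))*8) = (22 - 1 + (-3 + 4*5)) + (-5 + (-1*(-1))²*8) = (22 - 1 + (-3 + 20)) + (-5 + 1²*8) = (22 - 1 + 17) + (-5 + 1*8) = 38 + (-5 + 8) = 38 + 3 = 41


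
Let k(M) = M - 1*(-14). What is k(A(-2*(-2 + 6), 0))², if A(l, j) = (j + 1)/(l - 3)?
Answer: 23409/121 ≈ 193.46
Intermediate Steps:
A(l, j) = (1 + j)/(-3 + l)
k(M) = 14 + M (k(M) = M + 14 = 14 + M)
k(A(-2*(-2 + 6), 0))² = (14 + (1 + 0)/(-3 - 2*(-2 + 6)))² = (14 + 1/(-3 - 2*4))² = (14 + 1/(-3 - 8))² = (14 + 1/(-11))² = (14 - 1/11*1)² = (14 - 1/11)² = (153/11)² = 23409/121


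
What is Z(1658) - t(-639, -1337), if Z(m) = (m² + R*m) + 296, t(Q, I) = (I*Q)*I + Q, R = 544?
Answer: 1145908442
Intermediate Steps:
t(Q, I) = Q + Q*I² (t(Q, I) = Q*I² + Q = Q + Q*I²)
Z(m) = 296 + m² + 544*m (Z(m) = (m² + 544*m) + 296 = 296 + m² + 544*m)
Z(1658) - t(-639, -1337) = (296 + 1658² + 544*1658) - (-639)*(1 + (-1337)²) = (296 + 2748964 + 901952) - (-639)*(1 + 1787569) = 3651212 - (-639)*1787570 = 3651212 - 1*(-1142257230) = 3651212 + 1142257230 = 1145908442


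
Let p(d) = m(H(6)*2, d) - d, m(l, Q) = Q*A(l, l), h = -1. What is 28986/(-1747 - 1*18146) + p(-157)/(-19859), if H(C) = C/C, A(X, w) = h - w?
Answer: -196041926/131685029 ≈ -1.4887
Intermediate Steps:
A(X, w) = -1 - w
H(C) = 1
m(l, Q) = Q*(-1 - l)
p(d) = -4*d (p(d) = -d*(1 + 1*2) - d = -d*(1 + 2) - d = -1*d*3 - d = -3*d - d = -4*d)
28986/(-1747 - 1*18146) + p(-157)/(-19859) = 28986/(-1747 - 1*18146) - 4*(-157)/(-19859) = 28986/(-1747 - 18146) + 628*(-1/19859) = 28986/(-19893) - 628/19859 = 28986*(-1/19893) - 628/19859 = -9662/6631 - 628/19859 = -196041926/131685029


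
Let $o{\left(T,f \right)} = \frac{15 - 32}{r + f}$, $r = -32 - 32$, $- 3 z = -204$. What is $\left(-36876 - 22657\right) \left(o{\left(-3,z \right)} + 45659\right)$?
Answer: $- \frac{10871856927}{4} \approx -2.718 \cdot 10^{9}$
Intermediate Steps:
$z = 68$ ($z = \left(- \frac{1}{3}\right) \left(-204\right) = 68$)
$r = -64$ ($r = -32 - 32 = -64$)
$o{\left(T,f \right)} = - \frac{17}{-64 + f}$ ($o{\left(T,f \right)} = \frac{15 - 32}{-64 + f} = - \frac{17}{-64 + f}$)
$\left(-36876 - 22657\right) \left(o{\left(-3,z \right)} + 45659\right) = \left(-36876 - 22657\right) \left(- \frac{17}{-64 + 68} + 45659\right) = - 59533 \left(- \frac{17}{4} + 45659\right) = \left(-59533\right) \frac{182619}{4} = - \frac{10871856927}{4}$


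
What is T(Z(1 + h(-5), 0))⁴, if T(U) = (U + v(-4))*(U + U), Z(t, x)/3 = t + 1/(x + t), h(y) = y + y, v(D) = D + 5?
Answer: 28176286678180096/6561 ≈ 4.2945e+12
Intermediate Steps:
v(D) = 5 + D
h(y) = 2*y
Z(t, x) = 3*t + 3/(t + x) (Z(t, x) = 3*(t + 1/(x + t)) = 3*(t + 1/(t + x)) = 3*t + 3/(t + x))
T(U) = 2*U*(1 + U) (T(U) = (U + (5 - 4))*(U + U) = (U + 1)*(2*U) = (1 + U)*(2*U) = 2*U*(1 + U))
T(Z(1 + h(-5), 0))⁴ = (2*(3*(1 + (1 + 2*(-5))² + (1 + 2*(-5))*0)/((1 + 2*(-5)) + 0))*(1 + 3*(1 + (1 + 2*(-5))² + (1 + 2*(-5))*0)/((1 + 2*(-5)) + 0)))⁴ = (2*(3*(1 + (1 - 10)² + (1 - 10)*0)/((1 - 10) + 0))*(1 + 3*(1 + (1 - 10)² + (1 - 10)*0)/((1 - 10) + 0)))⁴ = (2*(3*(1 + (-9)² - 9*0)/(-9 + 0))*(1 + 3*(1 + (-9)² - 9*0)/(-9 + 0)))⁴ = (2*(3*(1 + 81 + 0)/(-9))*(1 + 3*(1 + 81 + 0)/(-9)))⁴ = (2*(3*(-⅑)*82)*(1 + 3*(-⅑)*82))⁴ = (2*(-82/3)*(1 - 82/3))⁴ = (2*(-82/3)*(-79/3))⁴ = (12956/9)⁴ = 28176286678180096/6561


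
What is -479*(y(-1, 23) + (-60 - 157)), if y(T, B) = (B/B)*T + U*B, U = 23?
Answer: -148969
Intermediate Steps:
y(T, B) = T + 23*B (y(T, B) = (B/B)*T + 23*B = 1*T + 23*B = T + 23*B)
-479*(y(-1, 23) + (-60 - 157)) = -479*((-1 + 23*23) + (-60 - 157)) = -479*((-1 + 529) - 217) = -479*(528 - 217) = -479*311 = -148969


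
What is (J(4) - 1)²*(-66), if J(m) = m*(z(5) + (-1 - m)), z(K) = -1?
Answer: -41250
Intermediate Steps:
J(m) = m*(-2 - m) (J(m) = m*(-1 + (-1 - m)) = m*(-2 - m))
(J(4) - 1)²*(-66) = (-1*4*(2 + 4) - 1)²*(-66) = (-1*4*6 - 1)²*(-66) = (-24 - 1)²*(-66) = (-25)²*(-66) = 625*(-66) = -41250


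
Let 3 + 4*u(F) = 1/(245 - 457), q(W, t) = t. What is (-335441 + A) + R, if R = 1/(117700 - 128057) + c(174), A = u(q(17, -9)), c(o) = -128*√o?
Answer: -2946096344833/8782736 - 128*√174 ≈ -3.3713e+5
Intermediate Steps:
u(F) = -637/848 (u(F) = -¾ + 1/(4*(245 - 457)) = -¾ + (¼)/(-212) = -¾ + (¼)*(-1/212) = -¾ - 1/848 = -637/848)
A = -637/848 ≈ -0.75118
R = -1/10357 - 128*√174 (R = 1/(117700 - 128057) - 128*√174 = 1/(-10357) - 128*√174 = -1/10357 - 128*√174 ≈ -1688.4)
(-335441 + A) + R = (-335441 - 637/848) + (-1/10357 - 128*√174) = -284454605/848 + (-1/10357 - 128*√174) = -2946096344833/8782736 - 128*√174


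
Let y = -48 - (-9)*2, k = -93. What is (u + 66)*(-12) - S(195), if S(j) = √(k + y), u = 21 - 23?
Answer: -768 - I*√123 ≈ -768.0 - 11.091*I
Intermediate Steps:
u = -2
y = -30 (y = -48 - 1*(-18) = -48 + 18 = -30)
S(j) = I*√123 (S(j) = √(-93 - 30) = √(-123) = I*√123)
(u + 66)*(-12) - S(195) = (-2 + 66)*(-12) - I*√123 = 64*(-12) - I*√123 = -768 - I*√123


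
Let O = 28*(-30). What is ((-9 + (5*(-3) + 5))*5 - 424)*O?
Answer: 435960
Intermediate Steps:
O = -840
((-9 + (5*(-3) + 5))*5 - 424)*O = ((-9 + (5*(-3) + 5))*5 - 424)*(-840) = ((-9 + (-15 + 5))*5 - 424)*(-840) = ((-9 - 10)*5 - 424)*(-840) = (-19*5 - 424)*(-840) = (-95 - 424)*(-840) = -519*(-840) = 435960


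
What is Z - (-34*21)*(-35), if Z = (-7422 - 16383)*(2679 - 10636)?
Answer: 189391395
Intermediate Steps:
Z = 189416385 (Z = -23805*(-7957) = 189416385)
Z - (-34*21)*(-35) = 189416385 - (-34*21)*(-35) = 189416385 - (-714)*(-35) = 189416385 - 1*24990 = 189416385 - 24990 = 189391395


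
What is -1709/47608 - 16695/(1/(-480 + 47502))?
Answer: -37373817264029/47608 ≈ -7.8503e+8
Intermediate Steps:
-1709/47608 - 16695/(1/(-480 + 47502)) = -1709*1/47608 - 16695/(1/47022) = -1709/47608 - 16695/1/47022 = -1709/47608 - 16695*47022 = -1709/47608 - 785032290 = -37373817264029/47608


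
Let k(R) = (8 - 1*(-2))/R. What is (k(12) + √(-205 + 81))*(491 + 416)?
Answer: 4535/6 + 1814*I*√31 ≈ 755.83 + 10100.0*I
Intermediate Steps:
k(R) = 10/R (k(R) = (8 + 2)/R = 10/R)
(k(12) + √(-205 + 81))*(491 + 416) = (10/12 + √(-205 + 81))*(491 + 416) = (10*(1/12) + √(-124))*907 = (⅚ + 2*I*√31)*907 = 4535/6 + 1814*I*√31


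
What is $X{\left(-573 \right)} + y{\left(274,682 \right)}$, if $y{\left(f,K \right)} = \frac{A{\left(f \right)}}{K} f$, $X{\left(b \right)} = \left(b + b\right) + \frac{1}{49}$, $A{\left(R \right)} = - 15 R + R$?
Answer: $- \frac{44899241}{16709} \approx -2687.1$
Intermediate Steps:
$A{\left(R \right)} = - 14 R$
$X{\left(b \right)} = \frac{1}{49} + 2 b$ ($X{\left(b \right)} = 2 b + \frac{1}{49} = \frac{1}{49} + 2 b$)
$y{\left(f,K \right)} = - \frac{14 f^{2}}{K}$ ($y{\left(f,K \right)} = \frac{\left(-14\right) f}{K} f = - \frac{14 f}{K} f = - \frac{14 f^{2}}{K}$)
$X{\left(-573 \right)} + y{\left(274,682 \right)} = \left(\frac{1}{49} + 2 \left(-573\right)\right) - \frac{14 \cdot 274^{2}}{682} = \left(\frac{1}{49} - 1146\right) - \frac{7}{341} \cdot 75076 = - \frac{56153}{49} - \frac{525532}{341} = - \frac{44899241}{16709}$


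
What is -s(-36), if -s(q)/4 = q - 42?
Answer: -312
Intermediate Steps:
s(q) = 168 - 4*q (s(q) = -4*(q - 42) = -4*(-42 + q) = 168 - 4*q)
-s(-36) = -(168 - 4*(-36)) = -(168 + 144) = -1*312 = -312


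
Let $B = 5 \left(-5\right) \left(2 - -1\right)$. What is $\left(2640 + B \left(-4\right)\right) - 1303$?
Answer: $1637$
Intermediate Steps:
$B = -75$ ($B = - 25 \left(2 + 1\right) = \left(-25\right) 3 = -75$)
$\left(2640 + B \left(-4\right)\right) - 1303 = \left(2640 - -300\right) - 1303 = \left(2640 + 300\right) - 1303 = 2940 - 1303 = 1637$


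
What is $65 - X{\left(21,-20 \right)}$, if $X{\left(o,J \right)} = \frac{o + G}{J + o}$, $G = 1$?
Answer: $43$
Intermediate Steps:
$X{\left(o,J \right)} = \frac{1 + o}{J + o}$ ($X{\left(o,J \right)} = \frac{o + 1}{J + o} = \frac{1 + o}{J + o}$)
$65 - X{\left(21,-20 \right)} = 65 - \frac{1 + 21}{-20 + 21} = 65 - 1^{-1} \cdot 22 = 65 - 1 \cdot 22 = 65 - 22 = 43$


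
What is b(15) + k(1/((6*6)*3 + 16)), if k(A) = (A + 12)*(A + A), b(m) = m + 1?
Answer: 124497/7688 ≈ 16.194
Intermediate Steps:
b(m) = 1 + m
k(A) = 2*A*(12 + A) (k(A) = (12 + A)*(2*A) = 2*A*(12 + A))
b(15) + k(1/((6*6)*3 + 16)) = (1 + 15) + 2*(12 + 1/((6*6)*3 + 16))/((6*6)*3 + 16) = 16 + 2*(12 + 1/(36*3 + 16))/(36*3 + 16) = 16 + 2*(12 + 1/(108 + 16))/(108 + 16) = 16 + 2*(12 + 1/124)/124 = 16 + 2*(1/124)*(12 + 1/124) = 16 + 2*(1/124)*(1489/124) = 16 + 1489/7688 = 124497/7688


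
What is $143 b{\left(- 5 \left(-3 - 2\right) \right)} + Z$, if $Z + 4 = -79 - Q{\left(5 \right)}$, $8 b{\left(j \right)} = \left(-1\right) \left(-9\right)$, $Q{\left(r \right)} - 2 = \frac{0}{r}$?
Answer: $\frac{607}{8} \approx 75.875$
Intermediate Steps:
$Q{\left(r \right)} = 2$ ($Q{\left(r \right)} = 2 + \frac{0}{r} = 2 + 0 = 2$)
$b{\left(j \right)} = \frac{9}{8}$ ($b{\left(j \right)} = \frac{\left(-1\right) \left(-9\right)}{8} = \frac{1}{8} \cdot 9 = \frac{9}{8}$)
$Z = -85$ ($Z = -4 - 81 = -85$)
$143 b{\left(- 5 \left(-3 - 2\right) \right)} + Z = 143 \cdot \frac{9}{8} - 85 = \frac{1287}{8} - 85 = \frac{607}{8}$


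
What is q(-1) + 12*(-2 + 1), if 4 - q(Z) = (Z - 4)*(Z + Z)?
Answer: -18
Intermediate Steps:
q(Z) = 4 - 2*Z*(-4 + Z) (q(Z) = 4 - (Z - 4)*(Z + Z) = 4 - (-4 + Z)*2*Z = 4 - 2*Z*(-4 + Z))
q(-1) + 12*(-2 + 1) = (4 - 2*(-1)² + 8*(-1)) + 12*(-2 + 1) = (4 - 2*1 - 8) + 12*(-1) = (4 - 2 - 8) - 12 = -6 - 12 = -18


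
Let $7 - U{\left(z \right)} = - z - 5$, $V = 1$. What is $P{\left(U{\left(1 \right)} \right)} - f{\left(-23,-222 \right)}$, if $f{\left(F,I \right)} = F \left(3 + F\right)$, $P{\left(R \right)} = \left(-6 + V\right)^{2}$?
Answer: $-435$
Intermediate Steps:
$U{\left(z \right)} = 12 + z$ ($U{\left(z \right)} = 7 - \left(- z - 5\right) = 7 - \left(-5 - z\right) = 7 + \left(5 + z\right) = 12 + z$)
$P{\left(R \right)} = 25$ ($P{\left(R \right)} = \left(-6 + 1\right)^{2} = \left(-5\right)^{2} = 25$)
$P{\left(U{\left(1 \right)} \right)} - f{\left(-23,-222 \right)} = 25 - - 23 \left(3 - 23\right) = 25 - \left(-23\right) \left(-20\right) = 25 - 460 = -435$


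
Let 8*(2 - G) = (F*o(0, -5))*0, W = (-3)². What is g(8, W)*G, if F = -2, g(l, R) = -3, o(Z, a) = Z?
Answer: -6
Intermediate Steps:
W = 9
G = 2 (G = 2 - (-2*0)*0/8 = 2 - 0*0 = 2 - ⅛*0 = 2 + 0 = 2)
g(8, W)*G = -3*2 = -6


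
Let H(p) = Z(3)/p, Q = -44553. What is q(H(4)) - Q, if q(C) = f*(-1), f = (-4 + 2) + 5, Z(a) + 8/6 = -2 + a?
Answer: 44550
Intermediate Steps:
Z(a) = -10/3 + a (Z(a) = -4/3 + (-2 + a) = -10/3 + a)
f = 3 (f = -2 + 5 = 3)
H(p) = -1/(3*p) (H(p) = (-10/3 + 3)/p = -1/(3*p))
q(C) = -3 (q(C) = 3*(-1) = -3)
q(H(4)) - Q = -3 - 1*(-44553) = -3 + 44553 = 44550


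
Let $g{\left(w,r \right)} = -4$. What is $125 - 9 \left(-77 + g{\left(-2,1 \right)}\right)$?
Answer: $854$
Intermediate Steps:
$125 - 9 \left(-77 + g{\left(-2,1 \right)}\right) = 125 - 9 \left(-77 - 4\right) = 125 - -729 = 125 + 729 = 854$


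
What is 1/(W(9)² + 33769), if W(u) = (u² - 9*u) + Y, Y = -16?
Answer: 1/34025 ≈ 2.9390e-5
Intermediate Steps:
W(u) = -16 + u² - 9*u (W(u) = (u² - 9*u) - 16 = -16 + u² - 9*u)
1/(W(9)² + 33769) = 1/((-16 + 9² - 9*9)² + 33769) = 1/((-16 + 81 - 81)² + 33769) = 1/((-16)² + 33769) = 1/(256 + 33769) = 1/34025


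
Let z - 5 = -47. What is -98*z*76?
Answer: 312816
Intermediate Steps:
z = -42 (z = 5 - 47 = -42)
-98*z*76 = -98*(-42)*76 = 4116*76 = 312816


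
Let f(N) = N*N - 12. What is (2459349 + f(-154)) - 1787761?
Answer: 695292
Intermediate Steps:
f(N) = -12 + N**2 (f(N) = N**2 - 12 = -12 + N**2)
(2459349 + f(-154)) - 1787761 = (2459349 + (-12 + (-154)**2)) - 1787761 = (2459349 + (-12 + 23716)) - 1787761 = (2459349 + 23704) - 1787761 = 2483053 - 1787761 = 695292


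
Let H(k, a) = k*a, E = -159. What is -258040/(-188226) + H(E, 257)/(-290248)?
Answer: 41293536479/27316110024 ≈ 1.5117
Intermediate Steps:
H(k, a) = a*k
-258040/(-188226) + H(E, 257)/(-290248) = -258040/(-188226) + (257*(-159))/(-290248) = -258040*(-1/188226) - 40863*(-1/290248) = 129020/94113 + 40863/290248 = 41293536479/27316110024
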